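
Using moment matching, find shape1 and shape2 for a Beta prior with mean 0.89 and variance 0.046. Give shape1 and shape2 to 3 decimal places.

Write ν = shape1+shape2; then shape1 = μν and Var = μ(1−μ)/(ν+1).
ν = μ(1−μ)/Var − 1 = 0.0979/0.046 − 1 = 1.1283.
shape1 = 0.89·1.1283 = 1.004, shape2 = 0.11·1.1283 = 0.124.

shape1 = 1.004, shape2 = 0.124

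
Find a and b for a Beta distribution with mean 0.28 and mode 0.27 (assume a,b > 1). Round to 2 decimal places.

Let s = a+b. Mean gives a = μs = 0.28s; mode gives (a−1)/(s−2) = 0.27.
Substituting: 0.28s − 1 = 0.27(s−2) = 0.27s − 0.54, so 0.01s = 0.46 and s = 46.0000.
Then a = 0.28×46.0000 = 12.88 and b = s−a = 33.12.

a = 12.88, b = 33.12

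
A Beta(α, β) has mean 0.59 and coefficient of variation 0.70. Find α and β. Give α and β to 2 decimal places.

Var = (CV·μ)² = (0.70×0.59)² = 0.170569.
α+β = μ(1−μ)/Var − 1 = 0.2419/0.170569 − 1 = 0.4182.
Thus α = 0.59·0.4182 = 0.25 and β = 0.41·0.4182 = 0.17.

α = 0.25, β = 0.17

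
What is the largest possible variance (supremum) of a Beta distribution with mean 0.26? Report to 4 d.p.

0.1924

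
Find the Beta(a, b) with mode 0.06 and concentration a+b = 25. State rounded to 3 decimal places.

a = 2.380, b = 22.620

Since the density peak of Beta(a,b) is at (a−1)/(a+b−2),
a = 1 + 0.06(25−2) = 2.380 and b = 25 − 2.380 = 22.620.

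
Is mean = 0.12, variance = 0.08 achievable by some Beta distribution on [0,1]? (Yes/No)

A Beta with mean μ has variance μ(1−μ)/(α+β+1) < μ(1−μ).
Here μ(1−μ) = 0.12×0.88 = 0.1056, and 0.08 < 0.1056.

Yes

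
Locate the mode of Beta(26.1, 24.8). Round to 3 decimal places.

0.513

With α,β > 1, mode = (α−1)/(α+β−2) = 25.1/48.9 = 0.513.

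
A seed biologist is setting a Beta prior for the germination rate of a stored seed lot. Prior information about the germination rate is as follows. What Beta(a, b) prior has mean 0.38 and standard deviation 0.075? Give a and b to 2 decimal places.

a = 15.54, b = 25.35

First σ² = 0.005625. Setting a = μn, b = (1−μ)n with n = a+b,
μ(1−μ)/(n+1) = 0.005625 ⇒ n+1 = 0.2356/0.005625 = 41.8844 ⇒ n = 40.8844.
Hence a = 0.38×40.8844 = 15.54, b = 0.62×40.8844 = 25.35.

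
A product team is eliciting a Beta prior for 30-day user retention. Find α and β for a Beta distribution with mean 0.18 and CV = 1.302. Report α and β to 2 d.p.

σ = CV·μ = 1.302×0.18 = 0.23436, so σ² = 0.054925.
s+1 = μ(1−μ)/σ² = 0.1476/0.054925 = 2.6873, so s = α+β = 1.6873.
α = μs = 0.30, β = (1−μ)s = 1.38.

α = 0.30, β = 1.38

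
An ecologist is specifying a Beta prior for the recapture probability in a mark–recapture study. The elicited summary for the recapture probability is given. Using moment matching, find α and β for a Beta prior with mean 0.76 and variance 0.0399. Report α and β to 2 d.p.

α = 2.71, β = 0.86

By moment matching, α+β = μ(1−μ)/σ² − 1 = (0.76·0.24)/0.0399 − 1 = 4.5714 − 1 = 3.5714.
Since α/(α+β) = μ, α = 0.76·3.5714 = 2.71 and β = 0.24·3.5714 = 0.86.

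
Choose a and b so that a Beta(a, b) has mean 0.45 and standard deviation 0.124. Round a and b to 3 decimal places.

σ² = 0.124² = 0.015376.
With s = a+b, Var = μ(1−μ)/(s+1), so s+1 = (0.45×0.55)/0.015376 = 16.0965 and s = 15.0965.
a = μs = 6.793, b = (1−μ)s = 8.303.

a = 6.793, b = 8.303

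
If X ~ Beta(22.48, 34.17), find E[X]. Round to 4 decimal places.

E[X] = α/(α+β) = 22.48/56.65 = 0.3968.

0.3968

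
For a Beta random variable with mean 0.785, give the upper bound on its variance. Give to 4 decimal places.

0.1688

For fixed mean μ the Beta variance is μ(1−μ)/(α+β+1), increasing as α+β decreases.
Its least upper bound (not attained) is μ(1−μ) = 0.785·0.215 = 0.1688.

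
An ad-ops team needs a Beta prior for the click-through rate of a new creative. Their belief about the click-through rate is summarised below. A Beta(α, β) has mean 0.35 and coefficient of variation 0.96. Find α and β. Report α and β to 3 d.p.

Var = (CV·μ)² = (0.96×0.35)² = 0.112896.
α+β = μ(1−μ)/Var − 1 = 0.2275/0.112896 − 1 = 1.0151.
Thus α = 0.35·1.0151 = 0.355 and β = 0.65·1.0151 = 0.660.

α = 0.355, β = 0.660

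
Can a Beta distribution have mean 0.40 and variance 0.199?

The Beta variance bound is σ² < μ(1−μ).
Here μ(1−μ) = 0.40×0.60 = 0.2400, and 0.199 < 0.2400.

Yes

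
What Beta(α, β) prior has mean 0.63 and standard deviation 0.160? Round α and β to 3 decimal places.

Variance = 0.160² = 0.025600. The moment-matching identity α+β = μ(1−μ)/Var − 1 gives
α+β = 0.2331/0.025600 − 1 = 8.1055, so α = μ·8.1055 = 5.106 and β = (1−μ)·8.1055 = 2.999.

α = 5.106, β = 2.999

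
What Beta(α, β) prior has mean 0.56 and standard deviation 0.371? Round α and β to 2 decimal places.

First σ² = 0.137641. Setting α = μn, β = (1−μ)n with n = α+β,
μ(1−μ)/(n+1) = 0.137641 ⇒ n+1 = 0.2464/0.137641 = 1.7902 ⇒ n = 0.7902.
Hence α = 0.56×0.7902 = 0.44, β = 0.44×0.7902 = 0.35.

α = 0.44, β = 0.35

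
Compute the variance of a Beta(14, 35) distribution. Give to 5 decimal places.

0.00408

μ = 14/49 = 0.285714; Var = μ(1−μ)/(α+β+1) = 0.2040816/50 = 0.00408.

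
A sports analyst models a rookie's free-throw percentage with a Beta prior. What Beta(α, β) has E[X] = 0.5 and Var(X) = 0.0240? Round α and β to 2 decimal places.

Let s = α+β. The Beta variance is μ(1−μ)/(s+1).
So s+1 = μ(1−μ)/σ² = (0.5×0.5)/0.0240 = 0.25/0.0240 = 10.4167, giving s = 9.4167.
Then α = μs = 0.5×9.4167 = 4.71 and β = (1−μ)s = 0.5×9.4167 = 4.71.

α = 4.71, β = 4.71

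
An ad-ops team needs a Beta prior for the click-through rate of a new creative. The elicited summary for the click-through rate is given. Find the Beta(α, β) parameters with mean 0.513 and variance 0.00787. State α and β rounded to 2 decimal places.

Write ν = α+β; then α = μν and Var = μ(1−μ)/(ν+1).
ν = μ(1−μ)/Var − 1 = 0.249831/0.00787 − 1 = 30.7447.
α = 0.513·30.7447 = 15.77, β = 0.487·30.7447 = 14.97.

α = 15.77, β = 14.97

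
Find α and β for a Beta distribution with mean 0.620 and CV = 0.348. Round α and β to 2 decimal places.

α = 2.52, β = 1.54

σ = CV·μ = 0.348×0.620 = 0.21576, so σ² = 0.046552.
s+1 = μ(1−μ)/σ² = 0.235600/0.046552 = 5.0610, so s = α+β = 4.0610.
α = μs = 2.52, β = (1−μ)s = 1.54.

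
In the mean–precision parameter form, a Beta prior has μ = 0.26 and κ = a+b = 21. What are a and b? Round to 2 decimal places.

a = 5.46, b = 15.54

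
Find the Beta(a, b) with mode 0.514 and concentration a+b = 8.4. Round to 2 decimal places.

a = 4.29, b = 4.11

Since the density peak of Beta(a,b) is at (a−1)/(a+b−2),
a = 1 + 0.514(8.4−2) = 4.29 and b = 8.4 − 4.29 = 4.11.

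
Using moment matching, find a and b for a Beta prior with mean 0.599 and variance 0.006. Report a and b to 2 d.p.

a = 23.38, b = 15.65

Write ν = a+b; then a = μν and Var = μ(1−μ)/(ν+1).
ν = μ(1−μ)/Var − 1 = 0.240199/0.006 − 1 = 39.0332.
a = 0.599·39.0332 = 23.38, b = 0.401·39.0332 = 15.65.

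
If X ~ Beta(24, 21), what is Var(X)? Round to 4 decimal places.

0.0054

Var = αβ/[(α+β)²(α+β+1)] = (24×21)/(45²×46) = 504/93150 = 0.0054.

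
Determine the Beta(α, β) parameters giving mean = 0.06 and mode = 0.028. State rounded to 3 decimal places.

α = 1.770, β = 27.730

With s = α+β: μ = α/s and mode = (α−1)/(s−2). Eliminating α = μs,
μs − 1 = m(s−2) ⇒ s(μ−m) = 1−2m ⇒ s = 0.944/0.032 = 29.5000.
So α = μs = 1.770, β = (1−μ)s = 27.730.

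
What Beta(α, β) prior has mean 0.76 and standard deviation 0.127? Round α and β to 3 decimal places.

Variance = 0.127² = 0.016129. The moment-matching identity α+β = μ(1−μ)/Var − 1 gives
α+β = 0.1824/0.016129 − 1 = 10.3088, so α = μ·10.3088 = 7.835 and β = (1−μ)·10.3088 = 2.474.

α = 7.835, β = 2.474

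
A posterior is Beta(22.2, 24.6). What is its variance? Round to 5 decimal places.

0.00522

Var = αβ/[(α+β)²(α+β+1)] = (22.2×24.6)/(46.8²×47.8) = 546.12/104693.472 = 0.00522.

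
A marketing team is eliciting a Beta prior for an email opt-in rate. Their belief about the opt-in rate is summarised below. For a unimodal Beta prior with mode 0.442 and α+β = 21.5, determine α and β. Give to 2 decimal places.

For α,β>1 the mode is (α−1)/(α+β−2), so α = mode·(κ−2)+1 = 0.442×19.5+1 = 9.62.
And β = (1−mode)·(κ−2)+1 = 0.558×19.5+1 = 11.88.

α = 9.62, β = 11.88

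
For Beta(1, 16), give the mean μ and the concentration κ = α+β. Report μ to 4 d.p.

μ = 0.0588, κ = 17

κ = α+β = 1+16 = 17; μ = α/κ = 1/17 = 0.0588.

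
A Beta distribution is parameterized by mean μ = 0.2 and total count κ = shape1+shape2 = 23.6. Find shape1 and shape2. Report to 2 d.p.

shape1 = 4.72, shape2 = 18.88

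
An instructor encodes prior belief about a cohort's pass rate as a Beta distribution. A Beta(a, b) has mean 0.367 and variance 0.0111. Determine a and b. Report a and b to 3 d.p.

a = 7.314, b = 12.615

Let s = a+b. The Beta variance is μ(1−μ)/(s+1).
So s+1 = μ(1−μ)/σ² = (0.367×0.633)/0.0111 = 0.232311/0.0111 = 20.9289, giving s = 19.9289.
Then a = μs = 0.367×19.9289 = 7.314 and b = (1−μ)s = 0.633×19.9289 = 12.615.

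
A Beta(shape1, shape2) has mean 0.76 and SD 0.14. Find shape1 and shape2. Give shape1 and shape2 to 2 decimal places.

shape1 = 6.31, shape2 = 1.99

σ² = 0.14² = 0.0196.
With s = shape1+shape2, Var = μ(1−μ)/(s+1), so s+1 = (0.76×0.24)/0.0196 = 9.3061 and s = 8.3061.
shape1 = μs = 6.31, shape2 = (1−μ)s = 1.99.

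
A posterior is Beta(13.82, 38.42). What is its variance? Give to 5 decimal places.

α+β = 52.24 and αβ = 530.9644, so Var = αβ/[(α+β)²(α+β+1)] = 530.9644/145292.897024 = 0.00365.

0.00365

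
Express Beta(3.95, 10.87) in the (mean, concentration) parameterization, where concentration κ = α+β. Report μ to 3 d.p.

μ = 0.267, κ = 14.82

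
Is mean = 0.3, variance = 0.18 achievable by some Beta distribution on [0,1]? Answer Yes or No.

Yes

The Beta variance bound is σ² < μ(1−μ).
Here μ(1−μ) = 0.3×0.7 = 0.21, and 0.18 < 0.21.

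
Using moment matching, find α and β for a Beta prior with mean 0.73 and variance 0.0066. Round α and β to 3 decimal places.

α = 21.070, β = 7.793

Write ν = α+β; then α = μν and Var = μ(1−μ)/(ν+1).
ν = μ(1−μ)/Var − 1 = 0.1971/0.0066 − 1 = 28.8636.
α = 0.73·28.8636 = 21.070, β = 0.27·28.8636 = 7.793.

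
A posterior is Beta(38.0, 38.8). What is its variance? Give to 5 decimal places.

α+β = 76.8 and αβ = 1474.40, so Var = αβ/[(α+β)²(α+β+1)] = 1474.40/458883.072 = 0.00321.

0.00321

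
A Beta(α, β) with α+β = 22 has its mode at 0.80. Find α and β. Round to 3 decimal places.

α = 17.000, β = 5.000

Mode = (α−1)/(κ−2) with κ = α+β, so α−1 = 0.80·20 = 16.000.
α = 17.000; β = κ − α = 5.000.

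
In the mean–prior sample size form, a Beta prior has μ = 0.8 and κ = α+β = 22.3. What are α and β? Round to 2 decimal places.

α = 17.84, β = 4.46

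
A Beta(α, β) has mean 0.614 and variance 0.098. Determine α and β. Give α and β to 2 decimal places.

By moment matching, α+β = μ(1−μ)/σ² − 1 = (0.614·0.386)/0.098 − 1 = 2.4184 − 1 = 1.4184.
Since α/(α+β) = μ, α = 0.614·1.4184 = 0.87 and β = 0.386·1.4184 = 0.55.

α = 0.87, β = 0.55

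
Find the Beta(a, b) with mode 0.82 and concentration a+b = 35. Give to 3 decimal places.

a = 28.060, b = 6.940

Mode = (a−1)/(κ−2) with κ = a+b, so a−1 = 0.82·33 = 27.060.
a = 28.060; b = κ − a = 6.940.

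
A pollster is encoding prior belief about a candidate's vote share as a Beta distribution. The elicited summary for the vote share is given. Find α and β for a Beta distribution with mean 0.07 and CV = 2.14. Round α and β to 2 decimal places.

Var = (CV·μ)² = (2.14×0.07)² = 0.022440.
α+β = μ(1−μ)/Var − 1 = 0.0651/0.022440 − 1 = 1.9011.
Thus α = 0.07·1.9011 = 0.13 and β = 0.93·1.9011 = 1.77.

α = 0.13, β = 1.77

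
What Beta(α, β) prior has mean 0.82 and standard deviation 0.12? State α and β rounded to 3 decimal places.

Variance = 0.12² = 0.0144. The moment-matching identity α+β = μ(1−μ)/Var − 1 gives
α+β = 0.1476/0.0144 − 1 = 9.2500, so α = μ·9.2500 = 7.585 and β = (1−μ)·9.2500 = 1.665.

α = 7.585, β = 1.665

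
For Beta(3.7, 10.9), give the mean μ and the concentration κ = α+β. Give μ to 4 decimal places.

κ = α+β = 3.7+10.9 = 14.6; μ = α/κ = 3.7/14.6 = 0.2534.

μ = 0.2534, κ = 14.6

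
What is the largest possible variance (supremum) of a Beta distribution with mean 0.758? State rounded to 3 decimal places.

0.183

For fixed mean μ the Beta variance is μ(1−μ)/(α+β+1), increasing as α+β decreases.
Its least upper bound (not attained) is μ(1−μ) = 0.758·0.242 = 0.183.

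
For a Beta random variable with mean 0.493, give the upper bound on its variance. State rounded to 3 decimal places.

For fixed mean μ the Beta variance is μ(1−μ)/(α+β+1), increasing as α+β decreases.
Its least upper bound (not attained) is μ(1−μ) = 0.493·0.507 = 0.250.

0.250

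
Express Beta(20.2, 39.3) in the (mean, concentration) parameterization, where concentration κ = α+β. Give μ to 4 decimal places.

κ = α+β = 20.2+39.3 = 59.5; μ = α/κ = 20.2/59.5 = 0.3395.

μ = 0.3395, κ = 59.5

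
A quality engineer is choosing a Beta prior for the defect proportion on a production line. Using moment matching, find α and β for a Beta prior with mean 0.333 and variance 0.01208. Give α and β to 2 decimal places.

Write ν = α+β; then α = μν and Var = μ(1−μ)/(ν+1).
ν = μ(1−μ)/Var − 1 = 0.222111/0.01208 − 1 = 17.3867.
α = 0.333·17.3867 = 5.79, β = 0.667·17.3867 = 11.60.

α = 5.79, β = 11.60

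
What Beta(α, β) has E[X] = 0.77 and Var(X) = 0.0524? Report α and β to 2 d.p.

α = 1.83, β = 0.55

Write ν = α+β; then α = μν and Var = μ(1−μ)/(ν+1).
ν = μ(1−μ)/Var − 1 = 0.1771/0.0524 − 1 = 2.3798.
α = 0.77·2.3798 = 1.83, β = 0.23·2.3798 = 0.55.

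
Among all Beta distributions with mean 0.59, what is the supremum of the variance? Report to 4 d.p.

0.2419

Var = μ(1−μ)/(α+β+1), which approaches μ(1−μ) as α+β → 0.
So the supremum is μ(1−μ) = 0.59×0.41 = 0.2419.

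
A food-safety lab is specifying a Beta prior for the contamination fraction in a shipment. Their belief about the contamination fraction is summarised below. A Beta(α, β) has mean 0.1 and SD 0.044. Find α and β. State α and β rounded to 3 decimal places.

α = 4.549, β = 40.939

First σ² = 0.001936. Setting α = μn, β = (1−μ)n with n = α+β,
μ(1−μ)/(n+1) = 0.001936 ⇒ n+1 = 0.09/0.001936 = 46.4876 ⇒ n = 45.4876.
Hence α = 0.1×45.4876 = 4.549, β = 0.9×45.4876 = 40.939.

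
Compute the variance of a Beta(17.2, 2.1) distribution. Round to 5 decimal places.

0.00478

μ = 17.2/19.3 = 0.891192; Var = μ(1−μ)/(α+β+1) = 0.0969690/20.3 = 0.00478.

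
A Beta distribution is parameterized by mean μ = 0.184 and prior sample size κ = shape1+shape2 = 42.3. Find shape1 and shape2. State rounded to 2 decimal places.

Split κ in proportion μ : (1−μ): shape1 = 0.184·42.3 = 7.78, shape2 = 42.3 − 7.78 = 34.52.

shape1 = 7.78, shape2 = 34.52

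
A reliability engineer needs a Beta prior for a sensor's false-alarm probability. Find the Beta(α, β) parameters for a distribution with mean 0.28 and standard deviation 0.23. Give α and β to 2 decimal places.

α = 0.79, β = 2.02

σ² = 0.23² = 0.0529.
With s = α+β, Var = μ(1−μ)/(s+1), so s+1 = (0.28×0.72)/0.0529 = 3.8110 and s = 2.8110.
α = μs = 0.79, β = (1−μ)s = 2.02.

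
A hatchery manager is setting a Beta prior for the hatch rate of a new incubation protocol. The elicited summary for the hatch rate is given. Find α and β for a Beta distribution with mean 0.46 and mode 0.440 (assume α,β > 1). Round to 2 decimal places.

With s = α+β: μ = α/s and mode = (α−1)/(s−2). Eliminating α = μs,
μs − 1 = m(s−2) ⇒ s(μ−m) = 1−2m ⇒ s = 0.120/0.020 = 6.0000.
So α = μs = 2.76, β = (1−μ)s = 3.24.

α = 2.76, β = 3.24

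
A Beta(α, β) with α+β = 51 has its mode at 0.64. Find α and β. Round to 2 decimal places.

α = 32.36, β = 18.64

Mode = (α−1)/(κ−2) with κ = α+β, so α−1 = 0.64·49 = 31.36.
α = 32.36; β = κ − α = 18.64.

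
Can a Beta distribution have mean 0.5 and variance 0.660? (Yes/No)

For any Beta, Var(X) < E[X]·(1−E[X]).
Here μ(1−μ) = 0.5×0.5 = 0.25, and 0.660 ≥ 0.25.

No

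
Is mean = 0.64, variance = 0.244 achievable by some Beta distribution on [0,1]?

The Beta variance bound is σ² < μ(1−μ).
Here μ(1−μ) = 0.64×0.36 = 0.2304, and 0.244 ≥ 0.2304.

No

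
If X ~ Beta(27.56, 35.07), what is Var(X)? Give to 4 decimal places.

Var = αβ/[(α+β)²(α+β+1)] = (27.56×35.07)/(62.63²×63.63) = 966.5292/249589.750347 = 0.0039.

0.0039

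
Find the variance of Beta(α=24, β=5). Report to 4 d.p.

μ = 24/29 = 0.827586; Var = μ(1−μ)/(α+β+1) = 0.1426873/30 = 0.0048.

0.0048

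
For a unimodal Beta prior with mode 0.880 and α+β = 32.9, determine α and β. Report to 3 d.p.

α = 28.192, β = 4.708

Mode = (α−1)/(κ−2) with κ = α+β, so α−1 = 0.880·30.9 = 27.192.
α = 28.192; β = κ − α = 4.708.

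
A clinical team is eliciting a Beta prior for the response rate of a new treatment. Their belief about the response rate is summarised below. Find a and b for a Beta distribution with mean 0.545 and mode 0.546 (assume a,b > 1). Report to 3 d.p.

a = 50.140, b = 41.860

Let s = a+b. Mean gives a = μs = 0.545s; mode gives (a−1)/(s−2) = 0.546.
Substituting: 0.545s − 1 = 0.546(s−2) = 0.546s − 1.092, so -0.001s = -0.092 and s = 92.0000.
Then a = 0.545×92.0000 = 50.140 and b = s−a = 41.860.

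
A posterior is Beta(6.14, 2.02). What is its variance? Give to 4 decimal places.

0.0203

Var = αβ/[(α+β)²(α+β+1)] = (6.14×2.02)/(8.16²×9.16) = 12.4028/609.924096 = 0.0203.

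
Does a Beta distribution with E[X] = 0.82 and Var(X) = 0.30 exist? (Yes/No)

A Beta with mean μ has variance μ(1−μ)/(α+β+1) < μ(1−μ).
Here μ(1−μ) = 0.82×0.18 = 0.1476, and 0.30 ≥ 0.1476.

No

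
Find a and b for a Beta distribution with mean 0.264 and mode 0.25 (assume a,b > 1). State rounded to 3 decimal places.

a = 9.429, b = 26.286

Let s = a+b. Mean gives a = μs = 0.264s; mode gives (a−1)/(s−2) = 0.25.
Substituting: 0.264s − 1 = 0.25(s−2) = 0.25s − 0.50, so 0.014s = 0.50 and s = 35.7143.
Then a = 0.264×35.7143 = 9.429 and b = s−a = 26.286.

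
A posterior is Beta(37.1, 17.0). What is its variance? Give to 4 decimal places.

0.0039

α+β = 54.1 and αβ = 630.70, so Var = αβ/[(α+β)²(α+β+1)] = 630.70/161267.231 = 0.0039.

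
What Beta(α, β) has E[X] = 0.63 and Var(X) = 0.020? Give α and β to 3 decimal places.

α = 6.713, β = 3.942

By moment matching, α+β = μ(1−μ)/σ² − 1 = (0.63·0.37)/0.020 − 1 = 11.6550 − 1 = 10.6550.
Since α/(α+β) = μ, α = 0.63·10.6550 = 6.713 and β = 0.37·10.6550 = 3.942.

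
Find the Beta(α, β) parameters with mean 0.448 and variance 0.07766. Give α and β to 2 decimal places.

By moment matching, α+β = μ(1−μ)/σ² − 1 = (0.448·0.552)/0.07766 − 1 = 3.1843 − 1 = 2.1843.
Since α/(α+β) = μ, α = 0.448·2.1843 = 0.98 and β = 0.552·2.1843 = 1.21.

α = 0.98, β = 1.21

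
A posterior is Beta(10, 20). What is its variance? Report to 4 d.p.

0.0072

α+β = 30 and αβ = 200, so Var = αβ/[(α+β)²(α+β+1)] = 200/27900 = 0.0072.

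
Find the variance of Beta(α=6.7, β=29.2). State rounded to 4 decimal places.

0.0041

μ = 6.7/35.9 = 0.186630; Var = μ(1−μ)/(α+β+1) = 0.1517989/36.9 = 0.0041.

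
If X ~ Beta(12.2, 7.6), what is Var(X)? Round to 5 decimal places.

μ = 12.2/19.8 = 0.616162; Var = μ(1−μ)/(α+β+1) = 0.2365065/20.8 = 0.01137.

0.01137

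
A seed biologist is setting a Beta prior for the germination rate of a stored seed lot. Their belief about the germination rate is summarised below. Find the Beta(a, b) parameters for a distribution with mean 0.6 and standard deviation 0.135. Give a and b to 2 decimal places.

a = 7.30, b = 4.87

First σ² = 0.018225. Setting a = μn, b = (1−μ)n with n = a+b,
μ(1−μ)/(n+1) = 0.018225 ⇒ n+1 = 0.24/0.018225 = 13.1687 ⇒ n = 12.1687.
Hence a = 0.6×12.1687 = 7.30, b = 0.4×12.1687 = 4.87.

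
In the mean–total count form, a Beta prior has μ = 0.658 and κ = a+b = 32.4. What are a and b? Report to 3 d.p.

a = 21.319, b = 11.081

Split κ in proportion μ : (1−μ): a = 0.658·32.4 = 21.319, b = 32.4 − 21.319 = 11.081.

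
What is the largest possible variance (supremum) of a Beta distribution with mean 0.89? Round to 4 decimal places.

0.0979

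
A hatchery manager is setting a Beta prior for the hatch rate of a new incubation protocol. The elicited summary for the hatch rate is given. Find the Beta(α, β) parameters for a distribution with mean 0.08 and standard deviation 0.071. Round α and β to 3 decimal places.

α = 1.088, β = 12.512

σ² = 0.071² = 0.005041.
With s = α+β, Var = μ(1−μ)/(s+1), so s+1 = (0.08×0.92)/0.005041 = 14.6003 and s = 13.6003.
α = μs = 1.088, β = (1−μ)s = 12.512.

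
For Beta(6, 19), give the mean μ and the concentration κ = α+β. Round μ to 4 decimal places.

μ = 0.2400, κ = 25

κ = α+β = 6+19 = 25; μ = α/κ = 6/25 = 0.2400.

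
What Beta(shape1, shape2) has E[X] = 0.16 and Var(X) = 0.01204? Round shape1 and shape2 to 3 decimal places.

shape1 = 1.626, shape2 = 8.537

By moment matching, shape1+shape2 = μ(1−μ)/σ² − 1 = (0.16·0.84)/0.01204 − 1 = 11.1628 − 1 = 10.1628.
Since shape1/(shape1+shape2) = μ, shape1 = 0.16·10.1628 = 1.626 and shape2 = 0.84·10.1628 = 8.537.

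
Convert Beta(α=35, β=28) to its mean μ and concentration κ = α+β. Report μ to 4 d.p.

μ = 0.5556, κ = 63

κ = α+β = 35+28 = 63; μ = α/κ = 35/63 = 0.5556.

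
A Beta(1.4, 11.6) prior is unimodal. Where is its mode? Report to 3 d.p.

0.036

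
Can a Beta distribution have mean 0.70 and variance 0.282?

The Beta variance bound is σ² < μ(1−μ).
Here μ(1−μ) = 0.70×0.30 = 0.2100, and 0.282 ≥ 0.2100.

No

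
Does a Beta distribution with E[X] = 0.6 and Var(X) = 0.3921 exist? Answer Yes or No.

A Beta with mean μ has variance μ(1−μ)/(α+β+1) < μ(1−μ).
Here μ(1−μ) = 0.6×0.4 = 0.24, and 0.3921 ≥ 0.24.

No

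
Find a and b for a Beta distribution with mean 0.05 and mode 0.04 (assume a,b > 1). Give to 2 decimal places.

With s = a+b: μ = a/s and mode = (a−1)/(s−2). Eliminating a = μs,
μs − 1 = m(s−2) ⇒ s(μ−m) = 1−2m ⇒ s = 0.92/0.01 = 92.0000.
So a = μs = 4.60, b = (1−μ)s = 87.40.

a = 4.60, b = 87.40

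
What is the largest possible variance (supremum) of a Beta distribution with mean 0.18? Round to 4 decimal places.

0.1476

Var = μ(1−μ)/(α+β+1), which approaches μ(1−μ) as α+β → 0.
So the supremum is μ(1−μ) = 0.18×0.82 = 0.1476.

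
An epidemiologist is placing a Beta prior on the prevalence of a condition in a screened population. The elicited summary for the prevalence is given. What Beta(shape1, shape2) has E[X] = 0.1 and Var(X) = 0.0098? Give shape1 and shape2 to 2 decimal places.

Write ν = shape1+shape2; then shape1 = μν and Var = μ(1−μ)/(ν+1).
ν = μ(1−μ)/Var − 1 = 0.09/0.0098 − 1 = 8.1837.
shape1 = 0.1·8.1837 = 0.82, shape2 = 0.9·8.1837 = 7.37.

shape1 = 0.82, shape2 = 7.37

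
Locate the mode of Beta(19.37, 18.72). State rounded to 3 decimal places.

0.509

With α,β > 1, mode = (α−1)/(α+β−2) = 18.37/36.09 = 0.509.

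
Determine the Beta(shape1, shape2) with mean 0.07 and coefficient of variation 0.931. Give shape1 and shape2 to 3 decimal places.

shape1 = 1.003, shape2 = 13.325

σ = CV·μ = 0.931×0.07 = 0.06517, so σ² = 0.004247.
s+1 = μ(1−μ)/σ² = 0.0651/0.004247 = 15.3280, so s = shape1+shape2 = 14.3280.
shape1 = μs = 1.003, shape2 = (1−μ)s = 13.325.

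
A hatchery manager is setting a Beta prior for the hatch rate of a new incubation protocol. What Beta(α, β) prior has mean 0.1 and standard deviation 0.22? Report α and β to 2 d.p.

α = 0.09, β = 0.77

Variance = 0.22² = 0.0484. The moment-matching identity α+β = μ(1−μ)/Var − 1 gives
α+β = 0.09/0.0484 − 1 = 0.8595, so α = μ·0.8595 = 0.09 and β = (1−μ)·0.8595 = 0.77.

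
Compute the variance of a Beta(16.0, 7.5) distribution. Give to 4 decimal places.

0.0089

Var = αβ/[(α+β)²(α+β+1)] = (16.0×7.5)/(23.5²×24.5) = 120.00/13530.125 = 0.0089.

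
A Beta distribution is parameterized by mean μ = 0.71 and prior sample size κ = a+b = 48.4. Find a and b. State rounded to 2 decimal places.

a = 34.36, b = 14.04

a = μκ = 0.71×48.4 = 34.36 and b = (1−μ)κ = 0.29×48.4 = 14.04.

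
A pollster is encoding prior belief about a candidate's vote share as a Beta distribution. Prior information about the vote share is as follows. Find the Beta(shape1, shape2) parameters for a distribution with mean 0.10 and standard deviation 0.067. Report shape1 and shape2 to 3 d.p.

shape1 = 1.905, shape2 = 17.144

Variance = 0.067² = 0.004489. The moment-matching identity shape1+shape2 = μ(1−μ)/Var − 1 gives
shape1+shape2 = 0.0900/0.004489 − 1 = 19.0490, so shape1 = μ·19.0490 = 1.905 and shape2 = (1−μ)·19.0490 = 17.144.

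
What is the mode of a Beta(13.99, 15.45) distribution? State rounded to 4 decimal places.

0.4734

The density x^(α−1)(1−x)^(β−1) is maximised at (α−1)/(α+β−2) = 12.99/27.44 = 0.4734.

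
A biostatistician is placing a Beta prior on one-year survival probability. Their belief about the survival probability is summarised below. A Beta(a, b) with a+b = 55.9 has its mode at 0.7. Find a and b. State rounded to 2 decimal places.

a = 38.73, b = 17.17

For a,b>1 the mode is (a−1)/(a+b−2), so a = mode·(κ−2)+1 = 0.7×53.9+1 = 38.73.
And b = (1−mode)·(κ−2)+1 = 0.3×53.9+1 = 17.17.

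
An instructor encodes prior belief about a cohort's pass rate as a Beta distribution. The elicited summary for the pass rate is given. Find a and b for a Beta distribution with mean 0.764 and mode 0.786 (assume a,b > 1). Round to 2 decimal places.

Let s = a+b. Mean gives a = μs = 0.764s; mode gives (a−1)/(s−2) = 0.786.
Substituting: 0.764s − 1 = 0.786(s−2) = 0.786s − 1.572, so -0.022s = -0.572 and s = 26.0000.
Then a = 0.764×26.0000 = 19.86 and b = s−a = 6.14.

a = 19.86, b = 6.14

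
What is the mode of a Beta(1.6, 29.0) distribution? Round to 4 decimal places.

0.0210

With α,β > 1, mode = (α−1)/(α+β−2) = 0.6/28.6 = 0.0210.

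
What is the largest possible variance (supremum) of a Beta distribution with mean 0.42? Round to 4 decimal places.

Var = μ(1−μ)/(α+β+1), which approaches μ(1−μ) as α+β → 0.
So the supremum is μ(1−μ) = 0.42×0.58 = 0.2436.

0.2436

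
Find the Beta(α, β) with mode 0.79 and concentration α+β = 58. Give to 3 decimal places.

α = 45.240, β = 12.760

Mode = (α−1)/(κ−2) with κ = α+β, so α−1 = 0.79·56 = 44.240.
α = 45.240; β = κ − α = 12.760.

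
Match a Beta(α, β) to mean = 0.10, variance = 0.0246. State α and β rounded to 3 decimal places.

α = 0.266, β = 2.393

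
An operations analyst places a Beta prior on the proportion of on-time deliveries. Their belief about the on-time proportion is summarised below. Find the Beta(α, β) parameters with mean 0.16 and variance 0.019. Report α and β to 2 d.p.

By moment matching, α+β = μ(1−μ)/σ² − 1 = (0.16·0.84)/0.019 − 1 = 7.0737 − 1 = 6.0737.
Since α/(α+β) = μ, α = 0.16·6.0737 = 0.97 and β = 0.84·6.0737 = 5.10.

α = 0.97, β = 5.10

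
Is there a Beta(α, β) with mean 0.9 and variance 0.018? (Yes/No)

Yes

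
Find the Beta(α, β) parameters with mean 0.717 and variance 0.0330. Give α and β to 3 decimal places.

α = 3.692, β = 1.457

Write ν = α+β; then α = μν and Var = μ(1−μ)/(ν+1).
ν = μ(1−μ)/Var − 1 = 0.202911/0.0330 − 1 = 5.1488.
α = 0.717·5.1488 = 3.692, β = 0.283·5.1488 = 1.457.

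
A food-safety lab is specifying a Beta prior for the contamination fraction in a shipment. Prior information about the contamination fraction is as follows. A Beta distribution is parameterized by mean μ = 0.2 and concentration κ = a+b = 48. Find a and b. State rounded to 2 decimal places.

a = 9.60, b = 38.40

a = μκ = 0.2×48 = 9.60 and b = (1−μ)κ = 0.8×48 = 38.40.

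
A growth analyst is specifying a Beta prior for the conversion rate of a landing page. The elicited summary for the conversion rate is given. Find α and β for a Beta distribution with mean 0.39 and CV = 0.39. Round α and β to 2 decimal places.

σ = CV·μ = 0.39×0.39 = 0.15210, so σ² = 0.023134.
s+1 = μ(1−μ)/σ² = 0.2379/0.023134 = 10.2834, so s = α+β = 9.2834.
α = μs = 3.62, β = (1−μ)s = 5.66.

α = 3.62, β = 5.66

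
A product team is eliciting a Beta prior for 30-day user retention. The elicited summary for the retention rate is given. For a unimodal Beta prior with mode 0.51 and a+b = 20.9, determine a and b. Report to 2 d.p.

Mode = (a−1)/(κ−2) with κ = a+b, so a−1 = 0.51·18.9 = 9.64.
a = 10.64; b = κ − a = 10.26.

a = 10.64, b = 10.26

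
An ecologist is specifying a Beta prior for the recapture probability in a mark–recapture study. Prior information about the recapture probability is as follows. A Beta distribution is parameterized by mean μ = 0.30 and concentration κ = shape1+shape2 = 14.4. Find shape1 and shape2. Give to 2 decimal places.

shape1 = 4.32, shape2 = 10.08

shape1 = μκ = 0.30×14.4 = 4.32 and shape2 = (1−μ)κ = 0.70×14.4 = 10.08.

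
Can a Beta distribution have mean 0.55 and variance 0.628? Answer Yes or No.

For any Beta, Var(X) < E[X]·(1−E[X]).
Here μ(1−μ) = 0.55×0.45 = 0.2475, and 0.628 ≥ 0.2475.

No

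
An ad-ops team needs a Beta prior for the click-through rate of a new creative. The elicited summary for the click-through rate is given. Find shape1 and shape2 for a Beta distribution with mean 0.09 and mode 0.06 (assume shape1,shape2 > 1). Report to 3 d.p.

shape1 = 2.640, shape2 = 26.693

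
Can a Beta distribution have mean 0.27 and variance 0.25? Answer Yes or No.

No

The Beta variance bound is σ² < μ(1−μ).
Here μ(1−μ) = 0.27×0.73 = 0.1971, and 0.25 ≥ 0.1971.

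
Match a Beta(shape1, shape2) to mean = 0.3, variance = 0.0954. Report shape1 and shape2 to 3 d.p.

Write ν = shape1+shape2; then shape1 = μν and Var = μ(1−μ)/(ν+1).
ν = μ(1−μ)/Var − 1 = 0.21/0.0954 − 1 = 1.2013.
shape1 = 0.3·1.2013 = 0.360, shape2 = 0.7·1.2013 = 0.841.

shape1 = 0.360, shape2 = 0.841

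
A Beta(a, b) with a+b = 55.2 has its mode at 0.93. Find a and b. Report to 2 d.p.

Mode = (a−1)/(κ−2) with κ = a+b, so a−1 = 0.93·53.2 = 49.48.
a = 50.48; b = κ − a = 4.72.

a = 50.48, b = 4.72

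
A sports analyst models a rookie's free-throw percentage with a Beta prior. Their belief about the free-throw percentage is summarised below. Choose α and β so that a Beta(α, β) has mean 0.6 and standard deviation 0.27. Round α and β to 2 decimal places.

First σ² = 0.0729. Setting α = μn, β = (1−μ)n with n = α+β,
μ(1−μ)/(n+1) = 0.0729 ⇒ n+1 = 0.24/0.0729 = 3.2922 ⇒ n = 2.2922.
Hence α = 0.6×2.2922 = 1.38, β = 0.4×2.2922 = 0.92.

α = 1.38, β = 0.92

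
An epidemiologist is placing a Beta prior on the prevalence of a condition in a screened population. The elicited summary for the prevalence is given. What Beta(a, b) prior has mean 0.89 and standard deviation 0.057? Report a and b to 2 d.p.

a = 25.93, b = 3.20

Variance = 0.057² = 0.003249. The moment-matching identity a+b = μ(1−μ)/Var − 1 gives
a+b = 0.0979/0.003249 − 1 = 29.1323, so a = μ·29.1323 = 25.93 and b = (1−μ)·29.1323 = 3.20.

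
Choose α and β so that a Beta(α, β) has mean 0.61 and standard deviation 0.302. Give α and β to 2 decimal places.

α = 0.98, β = 0.63

First σ² = 0.091204. Setting α = μn, β = (1−μ)n with n = α+β,
μ(1−μ)/(n+1) = 0.091204 ⇒ n+1 = 0.2379/0.091204 = 2.6084 ⇒ n = 1.6084.
Hence α = 0.61×1.6084 = 0.98, β = 0.39×1.6084 = 0.63.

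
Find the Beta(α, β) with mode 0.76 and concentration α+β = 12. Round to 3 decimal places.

For α,β>1 the mode is (α−1)/(α+β−2), so α = mode·(κ−2)+1 = 0.76×10+1 = 8.600.
And β = (1−mode)·(κ−2)+1 = 0.24×10+1 = 3.400.

α = 8.600, β = 3.400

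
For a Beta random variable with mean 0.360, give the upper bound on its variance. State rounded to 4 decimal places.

0.2304

Var = μ(1−μ)/(α+β+1), which approaches μ(1−μ) as α+β → 0.
So the supremum is μ(1−μ) = 0.360×0.640 = 0.2304.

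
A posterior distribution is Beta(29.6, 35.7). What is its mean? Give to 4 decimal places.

E[X] = α/(α+β) = 29.6/65.3 = 0.4533.

0.4533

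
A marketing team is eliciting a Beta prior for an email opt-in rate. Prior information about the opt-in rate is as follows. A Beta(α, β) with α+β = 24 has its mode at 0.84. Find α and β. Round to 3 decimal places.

α = 19.480, β = 4.520

Since the density peak of Beta(α,β) is at (α−1)/(α+β−2),
α = 1 + 0.84(24−2) = 19.480 and β = 24 − 19.480 = 4.520.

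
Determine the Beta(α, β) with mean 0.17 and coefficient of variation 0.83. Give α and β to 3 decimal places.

α = 1.035, β = 5.052

Var = (CV·μ)² = (0.83×0.17)² = 0.019909.
α+β = μ(1−μ)/Var − 1 = 0.1411/0.019909 − 1 = 6.0872.
Thus α = 0.17·6.0872 = 1.035 and β = 0.83·6.0872 = 5.052.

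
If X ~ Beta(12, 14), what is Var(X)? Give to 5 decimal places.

α+β = 26 and αβ = 168, so Var = αβ/[(α+β)²(α+β+1)] = 168/18252 = 0.00920.

0.00920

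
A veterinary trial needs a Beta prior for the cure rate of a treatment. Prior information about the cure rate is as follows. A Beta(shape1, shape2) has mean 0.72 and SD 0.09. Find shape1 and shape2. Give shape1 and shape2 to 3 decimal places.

Variance = 0.09² = 0.0081. The moment-matching identity shape1+shape2 = μ(1−μ)/Var − 1 gives
shape1+shape2 = 0.2016/0.0081 − 1 = 23.8889, so shape1 = μ·23.8889 = 17.200 and shape2 = (1−μ)·23.8889 = 6.689.

shape1 = 17.200, shape2 = 6.689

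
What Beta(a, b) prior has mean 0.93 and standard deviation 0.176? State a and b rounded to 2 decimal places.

Variance = 0.176² = 0.030976. The moment-matching identity a+b = μ(1−μ)/Var − 1 gives
a+b = 0.0651/0.030976 − 1 = 1.1016, so a = μ·1.1016 = 1.02 and b = (1−μ)·1.1016 = 0.08.

a = 1.02, b = 0.08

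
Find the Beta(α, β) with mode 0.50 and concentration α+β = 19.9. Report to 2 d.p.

α = 9.95, β = 9.95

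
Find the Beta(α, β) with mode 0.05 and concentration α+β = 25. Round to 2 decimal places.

α = 2.15, β = 22.85

Mode = (α−1)/(κ−2) with κ = α+β, so α−1 = 0.05·23 = 1.15.
α = 2.15; β = κ − α = 22.85.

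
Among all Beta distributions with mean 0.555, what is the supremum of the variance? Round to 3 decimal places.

0.247

Var = μ(1−μ)/(α+β+1), which approaches μ(1−μ) as α+β → 0.
So the supremum is μ(1−μ) = 0.555×0.445 = 0.247.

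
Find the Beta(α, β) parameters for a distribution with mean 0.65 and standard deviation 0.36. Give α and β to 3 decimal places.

σ² = 0.36² = 0.1296.
With s = α+β, Var = μ(1−μ)/(s+1), so s+1 = (0.65×0.35)/0.1296 = 1.7554 and s = 0.7554.
α = μs = 0.491, β = (1−μ)s = 0.264.

α = 0.491, β = 0.264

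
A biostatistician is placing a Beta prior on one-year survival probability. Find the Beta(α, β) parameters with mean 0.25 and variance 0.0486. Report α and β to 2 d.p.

Write ν = α+β; then α = μν and Var = μ(1−μ)/(ν+1).
ν = μ(1−μ)/Var − 1 = 0.1875/0.0486 − 1 = 2.8580.
α = 0.25·2.8580 = 0.71, β = 0.75·2.8580 = 2.14.

α = 0.71, β = 2.14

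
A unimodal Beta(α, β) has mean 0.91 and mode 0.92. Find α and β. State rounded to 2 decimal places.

α = 76.44, β = 7.56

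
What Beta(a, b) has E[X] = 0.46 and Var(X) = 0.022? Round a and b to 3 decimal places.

Let s = a+b. The Beta variance is μ(1−μ)/(s+1).
So s+1 = μ(1−μ)/σ² = (0.46×0.54)/0.022 = 0.2484/0.022 = 11.2909, giving s = 10.2909.
Then a = μs = 0.46×10.2909 = 4.734 and b = (1−μ)s = 0.54×10.2909 = 5.557.

a = 4.734, b = 5.557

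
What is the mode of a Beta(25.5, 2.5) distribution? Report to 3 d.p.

With α,β > 1, mode = (α−1)/(α+β−2) = 24.5/26.0 = 0.942.

0.942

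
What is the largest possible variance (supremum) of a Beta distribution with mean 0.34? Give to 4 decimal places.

Var = μ(1−μ)/(α+β+1), which approaches μ(1−μ) as α+β → 0.
So the supremum is μ(1−μ) = 0.34×0.66 = 0.2244.

0.2244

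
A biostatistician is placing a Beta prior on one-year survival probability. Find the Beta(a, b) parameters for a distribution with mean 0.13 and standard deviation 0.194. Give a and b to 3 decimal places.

Variance = 0.194² = 0.037636. The moment-matching identity a+b = μ(1−μ)/Var − 1 gives
a+b = 0.1131/0.037636 − 1 = 2.0051, so a = μ·2.0051 = 0.261 and b = (1−μ)·2.0051 = 1.744.

a = 0.261, b = 1.744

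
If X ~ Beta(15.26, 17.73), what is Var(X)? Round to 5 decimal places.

0.00731

Var = αβ/[(α+β)²(α+β+1)] = (15.26×17.73)/(32.99²×33.99) = 270.5598/36992.679999 = 0.00731.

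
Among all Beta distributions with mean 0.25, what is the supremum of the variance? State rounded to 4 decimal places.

0.1875

Var = μ(1−μ)/(α+β+1), which approaches μ(1−μ) as α+β → 0.
So the supremum is μ(1−μ) = 0.25×0.75 = 0.1875.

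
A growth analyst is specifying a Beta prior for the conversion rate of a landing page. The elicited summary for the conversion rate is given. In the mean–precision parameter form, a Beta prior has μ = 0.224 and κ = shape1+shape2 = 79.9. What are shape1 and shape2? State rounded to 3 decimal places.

shape1 = 17.898, shape2 = 62.002

Split κ in proportion μ : (1−μ): shape1 = 0.224·79.9 = 17.898, shape2 = 79.9 − 17.898 = 62.002.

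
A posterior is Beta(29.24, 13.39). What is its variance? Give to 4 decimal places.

0.0049

μ = 29.24/42.63 = 0.685902; Var = μ(1−μ)/(α+β+1) = 0.2154405/43.63 = 0.0049.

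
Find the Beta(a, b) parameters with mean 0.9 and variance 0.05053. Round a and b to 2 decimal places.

a = 0.70, b = 0.08

By moment matching, a+b = μ(1−μ)/σ² − 1 = (0.9·0.1)/0.05053 − 1 = 1.7811 − 1 = 0.7811.
Since a/(a+b) = μ, a = 0.9·0.7811 = 0.70 and b = 0.1·0.7811 = 0.08.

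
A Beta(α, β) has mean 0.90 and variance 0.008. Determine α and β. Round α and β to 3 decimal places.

Let s = α+β. The Beta variance is μ(1−μ)/(s+1).
So s+1 = μ(1−μ)/σ² = (0.90×0.10)/0.008 = 0.0900/0.008 = 11.2500, giving s = 10.2500.
Then α = μs = 0.90×10.2500 = 9.225 and β = (1−μ)s = 0.10×10.2500 = 1.025.

α = 9.225, β = 1.025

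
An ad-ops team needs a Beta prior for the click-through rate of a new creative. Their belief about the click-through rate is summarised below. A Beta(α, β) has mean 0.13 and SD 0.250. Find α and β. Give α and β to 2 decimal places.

Variance = 0.250² = 0.062500. The moment-matching identity α+β = μ(1−μ)/Var − 1 gives
α+β = 0.1131/0.062500 − 1 = 0.8096, so α = μ·0.8096 = 0.11 and β = (1−μ)·0.8096 = 0.70.

α = 0.11, β = 0.70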